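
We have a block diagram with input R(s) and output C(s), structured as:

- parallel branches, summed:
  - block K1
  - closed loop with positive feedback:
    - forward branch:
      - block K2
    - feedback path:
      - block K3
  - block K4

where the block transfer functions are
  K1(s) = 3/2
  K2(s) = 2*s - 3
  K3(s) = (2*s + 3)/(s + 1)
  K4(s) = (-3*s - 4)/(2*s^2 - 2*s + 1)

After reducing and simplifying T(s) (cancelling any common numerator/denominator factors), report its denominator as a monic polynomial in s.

Step 1: apply the feedback formula to K2, K3; result (-2*s^2 + s + 3)/(4*s^2 - s - 10)
Step 2: add K1, [K2/(1-K2*K3)], K4 (parallel); result (16*s^4 - 42*s^3 - 64*s^2 + 115*s + 56)/(16*s^4 - 20*s^3 - 28*s^2 + 38*s - 20)
Step 2 gives the fully reduced T(s), with no common factor left to cancel. The denominator's leading coefficient is 16, so divide each of its coefficients by 16 to get the monic form.

Answer: s^4 - 5*s^3/4 - 7*s^2/4 + 19*s/8 - 5/4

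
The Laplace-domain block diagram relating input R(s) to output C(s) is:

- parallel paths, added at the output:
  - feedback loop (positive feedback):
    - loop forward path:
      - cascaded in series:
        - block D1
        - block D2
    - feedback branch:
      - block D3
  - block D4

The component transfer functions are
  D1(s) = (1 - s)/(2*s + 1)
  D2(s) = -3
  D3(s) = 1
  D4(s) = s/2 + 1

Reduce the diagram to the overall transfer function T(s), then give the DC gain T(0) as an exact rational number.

Step 1. series reduction of D1, D2, giving (3*s - 3)/(2*s + 1)
Step 2. feedback reduction of (D1*D2), D3, giving (3 - 3*s)/(s - 4)
Step 3. combine [(D1*D2)/(1-(D1*D2)*D3)], D4 in parallel, giving (s^2 - 8*s - 2)/(2*s - 8)
Evaluating the step-3 result (the overall T(s)) at s = 0 gives T(0) = -2/(-8) = 1/4.

Therefore the answer is 1/4.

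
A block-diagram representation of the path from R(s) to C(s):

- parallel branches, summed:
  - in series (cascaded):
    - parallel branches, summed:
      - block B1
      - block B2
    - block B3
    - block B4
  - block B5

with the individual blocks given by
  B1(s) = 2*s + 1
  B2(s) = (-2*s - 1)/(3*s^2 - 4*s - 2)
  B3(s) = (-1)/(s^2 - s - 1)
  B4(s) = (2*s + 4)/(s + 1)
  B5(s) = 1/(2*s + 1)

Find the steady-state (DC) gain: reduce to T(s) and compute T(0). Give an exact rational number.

Step 1. add B1, B2 (parallel); result (6*s^3 - 5*s^2 - 10*s - 3)/(3*s^2 - 4*s - 2)
Step 2. series reduction of (B1+B2), B3, B4; result (-12*s^4 - 14*s^3 + 40*s^2 + 46*s + 12)/(3*s^5 - 4*s^4 - 8*s^3 + 5*s^2 + 8*s + 2)
Step 3. sum the parallel branches ((B1+B2)*B3*B4), B5; result (-21*s^5 - 44*s^4 + 58*s^3 + 137*s^2 + 78*s + 14)/(6*s^6 - 5*s^5 - 20*s^4 + 2*s^3 + 21*s^2 + 12*s + 2)
DC gain: substitute s = 0 into T(s) from step 3: T(0) = 14/2 = 7.

Final answer: 7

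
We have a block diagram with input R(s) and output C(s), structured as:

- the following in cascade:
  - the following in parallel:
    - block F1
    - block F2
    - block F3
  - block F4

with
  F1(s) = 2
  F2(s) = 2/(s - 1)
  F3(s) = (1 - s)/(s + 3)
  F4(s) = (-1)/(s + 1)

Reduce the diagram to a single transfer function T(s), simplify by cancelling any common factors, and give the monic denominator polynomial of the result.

Step 1 - parallel reduction of F1, F2, F3 gives (s^2 + 8*s - 1)/(s^2 + 2*s - 3)
Step 2 - series reduction of (F1+F2+F3), F4 gives (-s^2 - 8*s + 1)/(s^3 + 3*s^2 - s - 3)
No further cancellation is possible in the step-2 result, so that is T(s). Its denominator is already monic.

Answer: s^3 + 3*s^2 - s - 3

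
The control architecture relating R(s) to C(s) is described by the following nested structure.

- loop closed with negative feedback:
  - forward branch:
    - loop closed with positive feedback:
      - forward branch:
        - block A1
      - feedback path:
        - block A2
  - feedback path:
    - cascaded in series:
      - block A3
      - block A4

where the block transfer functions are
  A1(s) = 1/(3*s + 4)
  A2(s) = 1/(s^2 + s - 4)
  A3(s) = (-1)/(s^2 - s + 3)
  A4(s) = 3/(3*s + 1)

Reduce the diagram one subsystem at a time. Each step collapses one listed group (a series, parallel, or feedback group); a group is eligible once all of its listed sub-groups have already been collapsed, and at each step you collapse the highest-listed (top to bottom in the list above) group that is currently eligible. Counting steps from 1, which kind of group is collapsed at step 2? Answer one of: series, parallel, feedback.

Answer: series

Working:
1. reduce the feedback loop with forward A1 and return A2
2. combine A3, A4 in series
3. apply the feedback formula to [A1/(1-A1*A2)], (A3*A4)
Step 2 collapses a series group.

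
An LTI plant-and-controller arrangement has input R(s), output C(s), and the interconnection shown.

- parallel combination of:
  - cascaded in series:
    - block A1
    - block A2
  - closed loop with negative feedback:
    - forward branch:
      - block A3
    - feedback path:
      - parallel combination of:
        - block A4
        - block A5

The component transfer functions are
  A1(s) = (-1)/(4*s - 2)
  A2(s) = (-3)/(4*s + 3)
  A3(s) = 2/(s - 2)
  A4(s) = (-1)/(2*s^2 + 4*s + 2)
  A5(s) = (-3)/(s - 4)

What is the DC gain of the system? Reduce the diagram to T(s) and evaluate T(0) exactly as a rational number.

Step 1: combine A1, A2 in series; result 3/(16*s^2 + 4*s - 6)
Step 2: combine A4, A5 in parallel; result (-6*s^2 - 13*s - 2)/(2*s^3 - 4*s^2 - 14*s - 8)
Step 3: apply the feedback formula to A3, (A4+A5); result (2*s^3 - 4*s^2 - 14*s - 8)/(s^4 - 4*s^3 - 9*s^2 - 3*s + 6)
Step 4: sum the parallel branches (A1*A2), [A3/(1+A3*(A4+A5))]; result (32*s^5 - 53*s^4 - 264*s^3 - 187*s^2 + 43*s + 66)/(16*s^6 - 60*s^5 - 166*s^4 - 60*s^3 + 138*s^2 + 42*s - 36)
Evaluating the step-4 result (the overall T(s)) at s = 0 gives T(0) = 66/(-36) = -11/6.

Final answer: -11/6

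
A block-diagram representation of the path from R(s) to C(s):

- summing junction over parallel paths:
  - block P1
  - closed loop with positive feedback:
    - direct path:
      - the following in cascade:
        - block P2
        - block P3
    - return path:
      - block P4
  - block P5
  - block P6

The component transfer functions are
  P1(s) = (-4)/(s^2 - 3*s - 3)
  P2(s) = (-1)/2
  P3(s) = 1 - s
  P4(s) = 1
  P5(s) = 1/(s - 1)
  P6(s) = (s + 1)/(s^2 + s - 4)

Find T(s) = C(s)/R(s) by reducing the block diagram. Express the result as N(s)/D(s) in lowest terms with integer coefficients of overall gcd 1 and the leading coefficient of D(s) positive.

Step 1: cascade P2, P3 = s/2 - 1/2
Step 2: apply the feedback formula to (P2*P3), P4 = (1 - s)/(s - 3)
Step 3: parallel reduction of P1, [(P2*P3)/(1-(P2*P3)*P4)], P5, P6; the result is T(s) itself (integer coefficients, no common factor, positive leading denominator coefficient)

Hence the answer: (-s^6 + 6*s^5 - 10*s^4 - 14*s^3 + 90*s^2 - 82*s - 9)/(s^6 - 6*s^5 + s^4 + 43*s^3 - 54*s^2 - 21*s + 36)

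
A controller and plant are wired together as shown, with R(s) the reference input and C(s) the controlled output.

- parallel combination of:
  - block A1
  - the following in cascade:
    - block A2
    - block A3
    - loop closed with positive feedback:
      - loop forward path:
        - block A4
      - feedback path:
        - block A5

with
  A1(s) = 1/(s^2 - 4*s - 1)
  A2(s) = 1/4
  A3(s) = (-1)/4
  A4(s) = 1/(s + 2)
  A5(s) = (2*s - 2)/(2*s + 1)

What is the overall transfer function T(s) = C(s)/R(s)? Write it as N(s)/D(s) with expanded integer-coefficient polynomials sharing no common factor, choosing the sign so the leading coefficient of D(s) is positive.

First reduce the diagram to T(s).

1. close the feedback loop around A4, A5: (2*s + 1)/(2*s^2 + 3*s + 4)
2. combine A2, A3, [A4/(1-A4*A5)] in series: (-2*s - 1)/(32*s^2 + 48*s + 64)
3. combine A1, (A2*A3*[A4/(1-A4*A5)]) in parallel; the result is T(s) itself (integer coefficients, no common factor, positive leading denominator coefficient)

Answer: (-2*s^3 + 39*s^2 + 54*s + 65)/(32*s^4 - 80*s^3 - 160*s^2 - 304*s - 64)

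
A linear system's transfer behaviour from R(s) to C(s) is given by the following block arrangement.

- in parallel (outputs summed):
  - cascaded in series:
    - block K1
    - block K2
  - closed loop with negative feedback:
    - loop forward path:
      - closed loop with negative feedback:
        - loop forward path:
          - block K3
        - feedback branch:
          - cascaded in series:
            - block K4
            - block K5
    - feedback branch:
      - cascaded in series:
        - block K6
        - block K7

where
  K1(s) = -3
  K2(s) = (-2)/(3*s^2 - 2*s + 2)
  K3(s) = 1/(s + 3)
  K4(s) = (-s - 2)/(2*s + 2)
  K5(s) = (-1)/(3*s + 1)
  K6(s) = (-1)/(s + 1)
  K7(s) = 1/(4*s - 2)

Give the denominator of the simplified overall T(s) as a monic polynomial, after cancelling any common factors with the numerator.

Step 1. multiply K1, K2 (series); result 6/(3*s^2 - 2*s + 2)
Step 2. cascade K4, K5; result (s + 2)/(6*s^2 + 8*s + 2)
Step 3. reduce the feedback loop with forward K3 and return (K4*K5); result (6*s^2 + 8*s + 2)/(6*s^3 + 26*s^2 + 27*s + 8)
Step 4. cascade K6, K7; result (-1)/(4*s^2 + 2*s - 2)
Step 5. reduce the feedback loop with forward [K3/(1+K3*(K4*K5))] and return (K6*K7); result (12*s^3 + 10*s^2 - 4*s - 2)/(12*s^4 + 46*s^3 + 28*s^2 - 14*s - 9)
Step 6. combine (K1*K2), [[K3/(1+K3*(K4*K5))]/(1+[K3/(1+K3*(K4*K5))]*(K6*K7))] in parallel; result (36*s^5 + 78*s^4 + 268*s^3 + 190*s^2 - 88*s - 58)/(36*s^6 + 114*s^5 + 16*s^4 - 6*s^3 + 57*s^2 - 10*s - 18)
No further cancellation is possible in the step-6 result, so that is T(s). Its denominator becomes monic after dividing by the leading coefficient 36.

Answer: s^6 + 19*s^5/6 + 4*s^4/9 - s^3/6 + 19*s^2/12 - 5*s/18 - 1/2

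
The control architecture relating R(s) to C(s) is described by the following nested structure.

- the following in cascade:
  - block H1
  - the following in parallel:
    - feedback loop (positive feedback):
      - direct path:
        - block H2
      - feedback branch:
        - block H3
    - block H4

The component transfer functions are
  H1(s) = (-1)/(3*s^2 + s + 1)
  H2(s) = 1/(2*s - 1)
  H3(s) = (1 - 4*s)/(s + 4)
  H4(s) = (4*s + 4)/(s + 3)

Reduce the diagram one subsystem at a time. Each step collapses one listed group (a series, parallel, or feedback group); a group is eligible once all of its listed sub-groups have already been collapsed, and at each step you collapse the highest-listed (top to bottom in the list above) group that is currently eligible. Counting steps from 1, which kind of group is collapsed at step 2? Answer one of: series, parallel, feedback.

The answer is parallel.

Reasoning:
[1] collapse the loop (H2 forward, H3 return)
[2] parallel reduction of [H2/(1-H2*H3)], H4
[3] cascade H1, ([H2/(1-H2*H3)]+H4)
Step 2 collapses a parallel group.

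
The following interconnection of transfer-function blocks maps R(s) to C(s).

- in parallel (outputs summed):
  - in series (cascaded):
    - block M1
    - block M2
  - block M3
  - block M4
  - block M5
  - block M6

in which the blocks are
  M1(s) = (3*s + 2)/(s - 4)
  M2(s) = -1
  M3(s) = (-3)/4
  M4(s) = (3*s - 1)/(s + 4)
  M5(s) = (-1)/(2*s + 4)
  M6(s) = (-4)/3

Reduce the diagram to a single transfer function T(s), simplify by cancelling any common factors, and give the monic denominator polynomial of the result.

Reducing step by step:

Step 1. multiply M1, M2 (series) = (-3*s - 2)/(s - 4)
Step 2. parallel reduction of (M1*M2), M3, M4, M5, M6 = (-25*s^3 - 380*s^2 - 296*s + 800)/(12*s^3 + 24*s^2 - 192*s - 384)
That last expression is T(s), already simplified. Scaling its denominator by 1/12 (the reciprocal of the leading coefficient) yields the monic denominator.

Answer: s^3 + 2*s^2 - 16*s - 32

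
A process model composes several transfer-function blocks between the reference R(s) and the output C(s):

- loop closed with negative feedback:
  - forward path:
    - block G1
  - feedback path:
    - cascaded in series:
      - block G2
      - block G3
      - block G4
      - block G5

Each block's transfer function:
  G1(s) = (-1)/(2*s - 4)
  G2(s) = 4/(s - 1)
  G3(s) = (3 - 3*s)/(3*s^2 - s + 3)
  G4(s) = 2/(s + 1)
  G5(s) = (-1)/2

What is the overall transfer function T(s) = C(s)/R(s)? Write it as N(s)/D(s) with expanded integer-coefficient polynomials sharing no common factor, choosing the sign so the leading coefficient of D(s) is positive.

First reduce the diagram to T(s).

Step 1 - reduce the series chain G2, G3, G4, G5: 12/(3*s^3 + 2*s^2 + 2*s + 3)
Step 2 - close the feedback loop around G1, (G2*G3*G4*G5) - this is the overall T(s), already in the required normalized form

Answer: (-3*s^3 - 2*s^2 - 2*s - 3)/(6*s^4 - 8*s^3 - 4*s^2 - 2*s - 24)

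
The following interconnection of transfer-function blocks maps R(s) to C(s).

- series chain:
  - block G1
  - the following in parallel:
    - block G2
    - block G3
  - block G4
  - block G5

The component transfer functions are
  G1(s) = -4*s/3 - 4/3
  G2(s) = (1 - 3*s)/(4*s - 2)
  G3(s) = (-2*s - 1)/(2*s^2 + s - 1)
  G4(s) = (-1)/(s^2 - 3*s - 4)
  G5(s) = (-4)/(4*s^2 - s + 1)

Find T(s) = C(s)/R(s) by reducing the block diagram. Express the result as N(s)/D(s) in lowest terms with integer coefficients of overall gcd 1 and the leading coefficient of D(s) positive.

The answer is (24*s^2 + 48*s + 8)/(24*s^5 - 90*s^4 - 33*s^3 + 42*s^2 - 27*s + 12).

Reasoning:
[1] parallel reduction of G2, G3; result (-3*s^2 - 6*s - 1)/(4*s^2 + 2*s - 2)
[2] reduce the series chain G1, (G2+G3), G4, G5, which is the overall transfer function T(s) = C(s)/R(s) in lowest terms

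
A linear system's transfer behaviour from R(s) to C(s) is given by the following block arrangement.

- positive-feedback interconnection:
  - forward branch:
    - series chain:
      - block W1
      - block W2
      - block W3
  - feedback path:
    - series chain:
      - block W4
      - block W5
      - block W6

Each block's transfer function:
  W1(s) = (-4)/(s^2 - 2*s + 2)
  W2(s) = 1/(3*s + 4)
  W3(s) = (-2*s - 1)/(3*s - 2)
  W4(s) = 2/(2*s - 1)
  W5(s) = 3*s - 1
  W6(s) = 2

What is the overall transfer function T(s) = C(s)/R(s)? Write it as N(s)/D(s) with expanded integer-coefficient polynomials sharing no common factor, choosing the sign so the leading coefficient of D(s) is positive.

[1] reduce the series chain W1, W2, W3, giving (8*s + 4)/(9*s^4 - 12*s^3 - 2*s^2 + 28*s - 16)
[2] multiply W4, W5, W6 (series), giving (12*s - 4)/(2*s - 1)
[3] reduce the feedback loop with forward (W1*W2*W3) and return (W4*W5*W6): this yields T(s), and no further normalization is needed

Answer: (16*s^2 - 4)/(18*s^5 - 33*s^4 + 8*s^3 - 38*s^2 - 76*s + 32)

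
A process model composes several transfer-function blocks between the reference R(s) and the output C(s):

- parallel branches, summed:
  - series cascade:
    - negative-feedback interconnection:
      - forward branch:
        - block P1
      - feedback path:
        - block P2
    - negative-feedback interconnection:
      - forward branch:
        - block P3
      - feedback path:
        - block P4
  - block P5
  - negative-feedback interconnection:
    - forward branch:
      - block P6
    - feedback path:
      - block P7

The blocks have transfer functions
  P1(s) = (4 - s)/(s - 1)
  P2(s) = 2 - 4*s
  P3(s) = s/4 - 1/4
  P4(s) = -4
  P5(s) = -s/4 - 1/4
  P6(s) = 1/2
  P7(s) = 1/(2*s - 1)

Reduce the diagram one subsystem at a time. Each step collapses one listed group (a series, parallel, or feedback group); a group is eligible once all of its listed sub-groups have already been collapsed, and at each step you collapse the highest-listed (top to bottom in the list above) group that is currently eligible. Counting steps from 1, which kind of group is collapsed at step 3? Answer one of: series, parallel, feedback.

1. close the feedback loop around P1, P2
2. reduce the feedback loop with forward P3 and return P4
3. series reduction of [P1/(1+P1*P2)], [P3/(1+P3*P4)]
4. collapse the loop (P6 forward, P7 return)
5. parallel reduction of ([P1/(1+P1*P2)]*[P3/(1+P3*P4)]), P5, [P6/(1+P6*P7)]
So the answer for step 3 is series.

Therefore the answer is series.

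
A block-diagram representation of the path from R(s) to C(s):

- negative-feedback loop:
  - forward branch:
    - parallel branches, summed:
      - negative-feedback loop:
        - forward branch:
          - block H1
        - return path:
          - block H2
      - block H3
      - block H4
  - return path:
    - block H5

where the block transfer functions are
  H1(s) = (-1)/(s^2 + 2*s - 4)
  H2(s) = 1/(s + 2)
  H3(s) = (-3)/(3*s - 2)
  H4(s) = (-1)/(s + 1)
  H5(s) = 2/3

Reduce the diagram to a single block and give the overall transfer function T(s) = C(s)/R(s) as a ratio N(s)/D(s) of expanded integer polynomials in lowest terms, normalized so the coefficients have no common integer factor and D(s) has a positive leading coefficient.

Step 1 - apply the feedback formula to H1, H2 -> (-s - 2)/(s^3 + 4*s^2 - 9)
Step 2 - add [H1/(1+H1*H2)], H3, H4 (parallel) -> (-6*s^4 - 28*s^3 - 11*s^2 + 54*s + 13)/(3*s^5 + 13*s^4 + 2*s^3 - 35*s^2 - 9*s + 18)
Step 3 - apply the feedback formula to ([H1/(1+H1*H2)]+H3+H4), H5, giving the overall T(s)

Answer: (-18*s^4 - 84*s^3 - 33*s^2 + 162*s + 39)/(9*s^5 + 27*s^4 - 50*s^3 - 127*s^2 + 81*s + 80)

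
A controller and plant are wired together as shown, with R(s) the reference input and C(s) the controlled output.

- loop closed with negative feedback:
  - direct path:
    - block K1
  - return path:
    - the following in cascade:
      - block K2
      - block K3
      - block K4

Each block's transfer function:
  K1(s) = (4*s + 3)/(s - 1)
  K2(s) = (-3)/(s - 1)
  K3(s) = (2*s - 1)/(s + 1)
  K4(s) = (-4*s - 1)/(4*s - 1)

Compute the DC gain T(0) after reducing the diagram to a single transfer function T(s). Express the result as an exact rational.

Step 1. series reduction of K2, K3, K4; result (24*s^2 - 6*s - 3)/(4*s^3 - s^2 - 4*s + 1)
Step 2. apply the feedback formula to K1, (K2*K3*K4); result (16*s^4 + 8*s^3 - 19*s^2 - 8*s + 3)/(4*s^4 + 91*s^3 + 45*s^2 - 25*s - 10)
That last expression is T(s); at s = 0 only the constant terms survive, so T(0) = 3/(-10) = -3/10.

Therefore the answer is -3/10.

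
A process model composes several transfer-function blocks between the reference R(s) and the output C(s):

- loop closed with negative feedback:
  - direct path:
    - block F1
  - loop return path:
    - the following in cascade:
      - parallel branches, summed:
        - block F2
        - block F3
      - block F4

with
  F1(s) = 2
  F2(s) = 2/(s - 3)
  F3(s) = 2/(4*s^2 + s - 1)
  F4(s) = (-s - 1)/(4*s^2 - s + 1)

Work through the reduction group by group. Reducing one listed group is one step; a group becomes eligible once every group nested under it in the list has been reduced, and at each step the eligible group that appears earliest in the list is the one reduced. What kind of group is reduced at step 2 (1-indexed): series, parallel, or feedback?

(1) sum the parallel branches F2, F3
(2) multiply (F2+F3), F4 (series)
(3) apply the feedback formula to F1, ((F2+F3)*F4)
Step 2 collapses a series group.

Therefore the answer is series.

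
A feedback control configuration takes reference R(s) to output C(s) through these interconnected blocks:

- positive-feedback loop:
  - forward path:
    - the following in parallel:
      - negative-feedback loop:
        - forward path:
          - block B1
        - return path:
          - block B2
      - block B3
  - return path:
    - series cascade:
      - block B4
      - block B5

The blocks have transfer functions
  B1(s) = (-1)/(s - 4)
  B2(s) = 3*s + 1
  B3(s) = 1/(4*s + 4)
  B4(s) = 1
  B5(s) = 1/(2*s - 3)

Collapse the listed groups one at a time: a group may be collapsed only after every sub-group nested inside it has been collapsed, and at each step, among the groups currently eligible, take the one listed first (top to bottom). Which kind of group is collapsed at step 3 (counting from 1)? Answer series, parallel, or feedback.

(1) feedback reduction of B1, B2
(2) sum the parallel branches [B1/(1+B1*B2)], B3
(3) cascade B4, B5
(4) apply the feedback formula to ([B1/(1+B1*B2)]+B3), (B4*B5)
Step 3 collapses a series group.

Final answer: series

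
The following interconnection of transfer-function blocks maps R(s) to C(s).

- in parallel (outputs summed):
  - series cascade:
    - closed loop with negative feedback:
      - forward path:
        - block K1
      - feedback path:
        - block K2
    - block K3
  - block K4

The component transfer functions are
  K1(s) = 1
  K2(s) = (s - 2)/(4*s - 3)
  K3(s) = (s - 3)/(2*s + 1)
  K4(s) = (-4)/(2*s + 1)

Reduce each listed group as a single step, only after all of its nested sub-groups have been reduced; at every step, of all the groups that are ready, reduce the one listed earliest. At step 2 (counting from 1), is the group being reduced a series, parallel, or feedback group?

Step 1: close the feedback loop around K1, K2
Step 2: combine [K1/(1+K1*K2)], K3 in series
Step 3: combine ([K1/(1+K1*K2)]*K3), K4 in parallel
So the answer for step 2 is series.

Therefore the answer is series.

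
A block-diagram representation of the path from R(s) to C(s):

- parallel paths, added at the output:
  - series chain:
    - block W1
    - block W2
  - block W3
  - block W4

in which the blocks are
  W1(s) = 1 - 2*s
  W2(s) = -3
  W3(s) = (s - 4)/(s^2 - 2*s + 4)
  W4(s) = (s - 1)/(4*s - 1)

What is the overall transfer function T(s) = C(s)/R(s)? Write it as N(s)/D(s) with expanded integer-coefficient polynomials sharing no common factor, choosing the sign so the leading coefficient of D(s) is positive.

1. reduce the series chain W1, W2: 6*s - 3
2. sum the parallel branches (W1*W2), W3, W4: this yields T(s), and no further normalization is needed

Final answer: (24*s^4 - 65*s^3 + 136*s^2 - 89*s + 12)/(4*s^3 - 9*s^2 + 18*s - 4)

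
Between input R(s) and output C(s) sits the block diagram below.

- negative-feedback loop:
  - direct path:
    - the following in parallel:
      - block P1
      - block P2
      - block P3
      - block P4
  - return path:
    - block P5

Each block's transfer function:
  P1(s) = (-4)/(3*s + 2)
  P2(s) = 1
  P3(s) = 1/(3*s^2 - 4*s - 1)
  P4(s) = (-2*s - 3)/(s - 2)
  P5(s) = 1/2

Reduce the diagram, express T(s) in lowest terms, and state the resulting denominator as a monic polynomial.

(1) reduce the parallel group P1, P2, P3, P4, giving (-9*s^4 - 51*s^3 + 84*s^2 + 25*s - 2)/(9*s^4 - 24*s^3 + s^2 + 20*s + 4)
(2) reduce the feedback loop with forward (P1+P2+P3+P4) and return P5, giving (-18*s^4 - 102*s^3 + 168*s^2 + 50*s - 4)/(9*s^4 - 99*s^3 + 86*s^2 + 65*s + 6)
The result of step 2 is T(s) in lowest terms. Its denominator has leading coefficient 9; dividing the denominator through by 9 makes it monic.

Final answer: s^4 - 11*s^3 + 86*s^2/9 + 65*s/9 + 2/3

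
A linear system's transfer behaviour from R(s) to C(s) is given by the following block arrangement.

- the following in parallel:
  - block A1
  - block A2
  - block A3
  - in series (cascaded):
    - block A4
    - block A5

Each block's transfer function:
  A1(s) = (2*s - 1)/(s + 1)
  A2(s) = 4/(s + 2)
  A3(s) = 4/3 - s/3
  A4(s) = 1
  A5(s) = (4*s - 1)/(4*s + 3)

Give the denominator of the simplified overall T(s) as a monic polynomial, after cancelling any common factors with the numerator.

Answer: s^3 + 15*s^2/4 + 17*s/4 + 3/2

Working:
1. multiply A4, A5 (series): (4*s - 1)/(4*s + 3)
2. combine A1, A2, A3, (A4*A5) in parallel: (-4*s^4 + 37*s^3 + 178*s^2 + 164*s + 36)/(12*s^3 + 45*s^2 + 51*s + 18)
That last expression is T(s), already simplified. Scaling its denominator by 1/12 (the reciprocal of the leading coefficient) yields the monic denominator.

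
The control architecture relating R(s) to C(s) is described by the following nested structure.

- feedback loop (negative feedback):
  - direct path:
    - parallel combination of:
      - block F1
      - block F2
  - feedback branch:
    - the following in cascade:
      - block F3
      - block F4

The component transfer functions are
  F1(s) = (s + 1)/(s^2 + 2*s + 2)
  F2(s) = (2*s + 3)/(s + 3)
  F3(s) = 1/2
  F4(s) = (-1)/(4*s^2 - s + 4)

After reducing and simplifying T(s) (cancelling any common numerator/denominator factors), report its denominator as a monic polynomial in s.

Step 1 - parallel reduction of F1, F2; result (2*s^3 + 8*s^2 + 14*s + 9)/(s^3 + 5*s^2 + 8*s + 6)
Step 2 - cascade F3, F4; result (-1)/(8*s^2 - 2*s + 8)
Step 3 - reduce the feedback loop with forward (F1+F2) and return (F3*F4); result (16*s^5 + 60*s^4 + 112*s^3 + 108*s^2 + 94*s + 72)/(8*s^5 + 38*s^4 + 60*s^3 + 64*s^2 + 38*s + 39)
The result of step 3 is T(s) in lowest terms. Its denominator has leading coefficient 8; dividing the denominator through by 8 makes it monic.

Answer: s^5 + 19*s^4/4 + 15*s^3/2 + 8*s^2 + 19*s/4 + 39/8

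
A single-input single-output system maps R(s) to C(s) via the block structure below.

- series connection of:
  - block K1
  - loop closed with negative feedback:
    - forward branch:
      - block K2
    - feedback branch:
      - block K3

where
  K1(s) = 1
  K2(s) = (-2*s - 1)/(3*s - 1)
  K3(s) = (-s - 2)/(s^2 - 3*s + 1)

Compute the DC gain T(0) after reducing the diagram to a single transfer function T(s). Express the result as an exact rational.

Reducing step by step:

1. close the feedback loop around K2, K3 gives (-2*s^3 + 5*s^2 + s - 1)/(3*s^3 - 8*s^2 + 11*s + 1)
2. reduce the series chain K1, [K2/(1+K2*K3)] gives (-2*s^3 + 5*s^2 + s - 1)/(3*s^3 - 8*s^2 + 11*s + 1)
Evaluating the step-2 result (the overall T(s)) at s = 0 gives T(0) = -1/1 = -1.

Answer: -1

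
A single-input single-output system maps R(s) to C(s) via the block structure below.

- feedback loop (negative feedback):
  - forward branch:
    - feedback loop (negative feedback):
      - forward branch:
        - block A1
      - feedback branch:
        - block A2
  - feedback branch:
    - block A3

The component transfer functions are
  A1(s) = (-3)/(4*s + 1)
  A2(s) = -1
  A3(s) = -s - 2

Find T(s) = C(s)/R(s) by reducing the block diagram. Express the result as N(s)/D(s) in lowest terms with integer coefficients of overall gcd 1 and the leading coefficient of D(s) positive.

Answer: (-3)/(7*s + 10)

Working:
[1] close the feedback loop around A1, A2; result (-3)/(4*s + 4)
[2] close the feedback loop around [A1/(1+A1*A2)], A3, giving the overall T(s)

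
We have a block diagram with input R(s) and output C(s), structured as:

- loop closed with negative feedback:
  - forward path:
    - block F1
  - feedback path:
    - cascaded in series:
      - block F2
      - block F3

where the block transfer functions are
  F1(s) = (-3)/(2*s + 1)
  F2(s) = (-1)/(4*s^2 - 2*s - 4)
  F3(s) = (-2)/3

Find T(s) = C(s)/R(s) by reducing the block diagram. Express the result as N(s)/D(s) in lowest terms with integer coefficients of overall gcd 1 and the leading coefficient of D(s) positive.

Step 1. reduce the series chain F2, F3: 1/(6*s^2 - 3*s - 6)
Step 2. reduce the feedback loop with forward F1 and return (F2*F3), which is the overall transfer function T(s) = C(s)/R(s) in lowest terms

Therefore the answer is (-6*s^2 + 3*s + 6)/(4*s^3 - 5*s - 3).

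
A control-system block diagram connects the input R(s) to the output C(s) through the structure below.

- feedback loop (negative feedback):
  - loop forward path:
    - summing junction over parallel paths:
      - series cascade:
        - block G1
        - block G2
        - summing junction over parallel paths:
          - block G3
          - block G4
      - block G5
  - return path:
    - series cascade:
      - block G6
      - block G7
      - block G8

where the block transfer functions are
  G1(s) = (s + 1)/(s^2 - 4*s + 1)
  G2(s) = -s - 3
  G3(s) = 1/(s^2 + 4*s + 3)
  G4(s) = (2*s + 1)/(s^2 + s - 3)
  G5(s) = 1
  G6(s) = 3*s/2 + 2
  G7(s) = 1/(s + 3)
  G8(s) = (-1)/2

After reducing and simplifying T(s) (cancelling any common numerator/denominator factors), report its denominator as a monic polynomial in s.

Step 1: add G3, G4 (parallel); result (2*s^3 + 10*s^2 + 11*s)/(s^4 + 5*s^3 + 4*s^2 - 9*s - 9)
Step 2: combine G1, G2, (G3+G4) in series; result (-2*s^3 - 10*s^2 - 11*s)/(s^4 - 3*s^3 - 6*s^2 + 13*s - 3)
Step 3: combine (G1*G2*(G3+G4)), G5 in parallel; result (s^4 - 5*s^3 - 16*s^2 + 2*s - 3)/(s^4 - 3*s^3 - 6*s^2 + 13*s - 3)
Step 4: series reduction of G6, G7, G8; result (-3*s - 4)/(4*s + 12)
Step 5: close the feedback loop around ((G1*G2*(G3+G4))+G5), (G6*G7*G8); result (4*s^5 - 8*s^4 - 124*s^3 - 184*s^2 + 12*s - 36)/(s^5 + 11*s^4 + 8*s^3 + 38*s^2 + 145*s - 24)
Step 5 gives the fully reduced T(s), with no common factor left to cancel. The denominator is already monic (leading coefficient 1).

Therefore the answer is s^5 + 11*s^4 + 8*s^3 + 38*s^2 + 145*s - 24.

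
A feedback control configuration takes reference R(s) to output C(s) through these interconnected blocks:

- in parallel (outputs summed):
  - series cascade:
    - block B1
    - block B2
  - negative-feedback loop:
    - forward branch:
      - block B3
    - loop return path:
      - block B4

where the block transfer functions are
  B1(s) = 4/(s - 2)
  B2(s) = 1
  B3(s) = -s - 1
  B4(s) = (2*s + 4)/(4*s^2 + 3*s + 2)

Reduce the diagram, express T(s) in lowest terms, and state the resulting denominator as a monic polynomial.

Reducing step by step:

Step 1: combine B1, B2 in series = 4/(s - 2)
Step 2: reduce the feedback loop with forward B3 and return B4 = (-4*s^3 - 7*s^2 - 5*s - 2)/(2*s^2 - 3*s - 2)
Step 3: reduce the parallel group (B1*B2), [B3/(1+B3*B4)] = (-4*s^3 - 7*s^2 + 3*s + 2)/(2*s^2 - 3*s - 2)
The result of step 3 is T(s) in lowest terms. Its denominator has leading coefficient 2; dividing the denominator through by 2 makes it monic.

Answer: s^2 - 3*s/2 - 1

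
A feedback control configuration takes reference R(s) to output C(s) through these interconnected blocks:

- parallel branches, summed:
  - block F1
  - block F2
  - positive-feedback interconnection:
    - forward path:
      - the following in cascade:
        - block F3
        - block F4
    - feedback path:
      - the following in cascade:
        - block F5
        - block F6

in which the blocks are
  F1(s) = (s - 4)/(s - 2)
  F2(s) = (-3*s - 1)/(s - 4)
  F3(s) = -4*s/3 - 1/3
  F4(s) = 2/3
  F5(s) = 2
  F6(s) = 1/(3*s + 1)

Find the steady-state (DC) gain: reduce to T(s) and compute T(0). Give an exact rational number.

Reducing step by step:

Step 1. series reduction of F3, F4: -8*s/9 - 2/9
Step 2. series reduction of F5, F6: 2/(3*s + 1)
Step 3. reduce the feedback loop with forward (F3*F4) and return (F5*F6): (-24*s^2 - 14*s - 2)/(43*s + 13)
Step 4. add F1, F2, [(F3*F4)/(1-(F3*F4)*(F5*F6))] (parallel): (-24*s^4 + 44*s^3 - 265*s^2 + 635*s + 218)/(43*s^3 - 245*s^2 + 266*s + 104)
Evaluating the step-4 result (the overall T(s)) at s = 0 gives T(0) = 218/104 = 109/52.

Answer: 109/52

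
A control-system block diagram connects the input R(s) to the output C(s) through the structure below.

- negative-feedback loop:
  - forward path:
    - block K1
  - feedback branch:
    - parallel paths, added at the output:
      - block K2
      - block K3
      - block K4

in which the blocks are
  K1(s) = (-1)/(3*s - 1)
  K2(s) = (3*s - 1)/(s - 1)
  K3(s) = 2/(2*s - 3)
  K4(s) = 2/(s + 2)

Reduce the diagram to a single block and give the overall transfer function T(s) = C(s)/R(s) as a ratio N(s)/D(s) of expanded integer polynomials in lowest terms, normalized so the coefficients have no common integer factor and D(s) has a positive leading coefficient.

1. reduce the parallel group K2, K3, K4 = (6*s^3 + 7*s^2 - 27*s + 8)/(2*s^3 - s^2 - 7*s + 6)
2. reduce the feedback loop with forward K1 and return (K2+K3+K4): this yields T(s), and no further normalization is needed

Final answer: (-2*s^3 + s^2 + 7*s - 6)/(6*s^4 - 11*s^3 - 27*s^2 + 52*s - 14)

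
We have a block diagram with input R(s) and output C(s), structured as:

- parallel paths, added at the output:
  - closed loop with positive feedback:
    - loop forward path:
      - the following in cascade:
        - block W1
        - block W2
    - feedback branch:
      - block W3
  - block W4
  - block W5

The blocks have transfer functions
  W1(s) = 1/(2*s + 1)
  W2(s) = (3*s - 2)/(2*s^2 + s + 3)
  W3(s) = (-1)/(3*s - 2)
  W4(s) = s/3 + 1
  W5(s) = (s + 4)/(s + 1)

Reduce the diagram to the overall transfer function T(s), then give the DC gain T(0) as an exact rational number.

The answer is 9/2.

Reasoning:
(1) cascade W1, W2: (3*s - 2)/(4*s^3 + 4*s^2 + 7*s + 3)
(2) close the feedback loop around (W1*W2), W3: (3*s - 2)/(4*s^3 + 4*s^2 + 7*s + 4)
(3) sum the parallel branches [(W1*W2)/(1-(W1*W2)*W3)], W4, W5: (4*s^5 + 32*s^4 + 95*s^3 + 122*s^2 + 136*s + 54)/(12*s^4 + 24*s^3 + 33*s^2 + 33*s + 12)
Evaluating the step-3 result (the overall T(s)) at s = 0 gives T(0) = 54/12 = 9/2.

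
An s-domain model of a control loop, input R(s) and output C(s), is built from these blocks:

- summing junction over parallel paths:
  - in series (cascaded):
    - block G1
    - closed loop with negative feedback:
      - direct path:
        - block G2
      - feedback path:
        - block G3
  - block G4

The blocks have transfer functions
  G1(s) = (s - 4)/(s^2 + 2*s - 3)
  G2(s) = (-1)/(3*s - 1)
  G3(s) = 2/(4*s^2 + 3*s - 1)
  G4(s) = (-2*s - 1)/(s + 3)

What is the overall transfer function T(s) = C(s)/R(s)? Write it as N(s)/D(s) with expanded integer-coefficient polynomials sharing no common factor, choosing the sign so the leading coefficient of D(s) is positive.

Reducing step by step:

(1) collapse the loop (G2 forward, G3 return), giving (-4*s^2 - 3*s + 1)/(12*s^3 + 5*s^2 - 6*s - 1)
(2) combine G1, [G2/(1+G2*G3)] in series, giving (-4*s^3 + 13*s^2 + 13*s - 4)/(12*s^5 + 29*s^4 - 32*s^3 - 28*s^2 + 16*s + 3)
(3) reduce the parallel group (G1*[G2/(1+G2*G3)]), G4, which is the overall transfer function T(s) = C(s)/R(s) in lowest terms

Answer: (-24*s^5 + 2*s^4 + 25*s^3 + 14*s^2 + 6*s - 5)/(12*s^5 + 29*s^4 - 32*s^3 - 28*s^2 + 16*s + 3)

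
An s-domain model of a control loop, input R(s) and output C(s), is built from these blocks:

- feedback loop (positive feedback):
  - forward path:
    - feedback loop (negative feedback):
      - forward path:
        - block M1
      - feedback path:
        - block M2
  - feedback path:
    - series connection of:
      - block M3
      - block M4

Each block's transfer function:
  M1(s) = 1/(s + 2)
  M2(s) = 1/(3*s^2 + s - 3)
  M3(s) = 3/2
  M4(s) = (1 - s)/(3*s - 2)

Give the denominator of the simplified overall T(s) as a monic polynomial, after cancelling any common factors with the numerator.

Answer: s^4 + 13*s^3/6 - 20*s^2/9 - 19*s/9 + 29/18

Working:
[1] close the feedback loop around M1, M2 = (3*s^2 + s - 3)/(3*s^3 + 7*s^2 - s - 5)
[2] series reduction of M3, M4 = (3 - 3*s)/(6*s - 4)
[3] close the feedback loop around [M1/(1+M1*M2)], (M3*M4) = (18*s^3 - 6*s^2 - 22*s + 12)/(18*s^4 + 39*s^3 - 40*s^2 - 38*s + 29)
No further cancellation is possible in the step-3 result, so that is T(s). Its denominator becomes monic after dividing by the leading coefficient 18.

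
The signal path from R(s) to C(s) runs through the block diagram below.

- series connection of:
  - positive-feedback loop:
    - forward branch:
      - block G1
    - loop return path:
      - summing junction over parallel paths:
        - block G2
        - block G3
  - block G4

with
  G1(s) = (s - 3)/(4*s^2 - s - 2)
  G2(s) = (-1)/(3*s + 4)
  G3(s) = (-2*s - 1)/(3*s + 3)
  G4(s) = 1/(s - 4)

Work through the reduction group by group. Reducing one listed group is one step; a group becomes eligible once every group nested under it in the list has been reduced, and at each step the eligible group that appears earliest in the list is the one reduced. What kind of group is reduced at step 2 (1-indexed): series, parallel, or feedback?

Step 1: add G2, G3 (parallel)
Step 2: apply the feedback formula to G1, (G2+G3)
Step 3: cascade [G1/(1-G1*(G2+G3))], G4
So the answer for step 2 is feedback.

Hence the answer: feedback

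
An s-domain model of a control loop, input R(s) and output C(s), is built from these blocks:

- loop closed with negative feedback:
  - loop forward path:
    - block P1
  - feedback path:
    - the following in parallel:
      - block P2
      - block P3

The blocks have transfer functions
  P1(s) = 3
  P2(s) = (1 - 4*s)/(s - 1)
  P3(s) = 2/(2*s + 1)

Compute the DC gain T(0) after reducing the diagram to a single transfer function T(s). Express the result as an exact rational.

Answer: 3/4

Working:
Step 1 - add P2, P3 (parallel) gives (-8*s^2 - 1)/(2*s^2 - s - 1)
Step 2 - reduce the feedback loop with forward P1 and return (P2+P3) gives (-6*s^2 + 3*s + 3)/(22*s^2 + s + 4)
DC gain: substitute s = 0 into T(s) from step 2: T(0) = 3/4.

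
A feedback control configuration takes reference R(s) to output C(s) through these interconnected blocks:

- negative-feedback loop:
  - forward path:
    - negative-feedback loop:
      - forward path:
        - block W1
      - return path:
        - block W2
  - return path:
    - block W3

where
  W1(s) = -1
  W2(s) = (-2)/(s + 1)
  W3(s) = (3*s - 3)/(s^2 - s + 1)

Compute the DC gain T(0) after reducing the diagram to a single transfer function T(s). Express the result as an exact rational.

First reduce the diagram to T(s).

[1] collapse the loop (W1 forward, W2 return), giving (-s - 1)/(s + 3)
[2] collapse the loop ([W1/(1+W1*W2)] forward, W3 return), giving (-s^3 - 1)/(s^3 - s^2 - 2*s + 6)
That last expression is T(s); at s = 0 only the constant terms survive, so T(0) = -1/6.

Answer: -1/6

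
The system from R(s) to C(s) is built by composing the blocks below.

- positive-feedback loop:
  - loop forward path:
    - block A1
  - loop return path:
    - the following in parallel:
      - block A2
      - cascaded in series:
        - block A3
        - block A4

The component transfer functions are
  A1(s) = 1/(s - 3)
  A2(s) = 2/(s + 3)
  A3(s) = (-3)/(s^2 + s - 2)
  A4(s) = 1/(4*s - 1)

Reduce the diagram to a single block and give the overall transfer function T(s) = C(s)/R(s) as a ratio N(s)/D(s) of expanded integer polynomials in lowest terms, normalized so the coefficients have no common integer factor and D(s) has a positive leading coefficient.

[1] multiply A3, A4 (series), giving (-3)/(4*s^3 + 3*s^2 - 9*s + 2)
[2] combine A2, (A3*A4) in parallel, giving (8*s^3 + 6*s^2 - 21*s - 5)/(4*s^4 + 15*s^3 - 25*s + 6)
[3] apply the feedback formula to A1, (A2+(A3*A4)): this yields T(s), and no further normalization is needed

Hence the answer: (4*s^4 + 15*s^3 - 25*s + 6)/(4*s^5 + 3*s^4 - 53*s^3 - 31*s^2 + 102*s - 13)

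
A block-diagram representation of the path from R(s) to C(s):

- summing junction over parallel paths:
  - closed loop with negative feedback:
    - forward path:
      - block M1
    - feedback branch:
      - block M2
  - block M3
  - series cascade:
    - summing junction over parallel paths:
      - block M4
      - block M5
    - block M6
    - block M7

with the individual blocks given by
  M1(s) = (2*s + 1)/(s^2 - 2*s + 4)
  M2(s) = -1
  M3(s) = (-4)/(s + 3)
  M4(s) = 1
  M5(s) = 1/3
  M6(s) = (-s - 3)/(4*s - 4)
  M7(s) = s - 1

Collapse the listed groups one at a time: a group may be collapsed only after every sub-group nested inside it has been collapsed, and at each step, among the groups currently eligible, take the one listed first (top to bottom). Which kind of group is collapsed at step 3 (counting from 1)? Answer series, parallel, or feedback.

[1] reduce the feedback loop with forward M1 and return M2
[2] sum the parallel branches M4, M5
[3] cascade (M4+M5), M6, M7
[4] parallel reduction of [M1/(1+M1*M2)], M3, ((M4+M5)*M6*M7)
Step 3 collapses a series group.

Answer: series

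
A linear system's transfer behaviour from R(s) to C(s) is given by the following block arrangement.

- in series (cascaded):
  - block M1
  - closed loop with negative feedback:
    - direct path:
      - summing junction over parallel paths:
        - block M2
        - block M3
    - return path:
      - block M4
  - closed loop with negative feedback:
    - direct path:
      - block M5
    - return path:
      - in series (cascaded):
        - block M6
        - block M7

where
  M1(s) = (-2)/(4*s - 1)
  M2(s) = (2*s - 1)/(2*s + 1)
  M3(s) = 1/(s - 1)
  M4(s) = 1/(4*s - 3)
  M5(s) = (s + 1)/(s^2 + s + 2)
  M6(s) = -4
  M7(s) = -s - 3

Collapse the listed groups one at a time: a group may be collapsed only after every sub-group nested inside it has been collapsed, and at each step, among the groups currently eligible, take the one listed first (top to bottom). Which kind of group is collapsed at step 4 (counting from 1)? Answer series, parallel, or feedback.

Step 1: combine M2, M3 in parallel
Step 2: close the feedback loop around (M2+M3), M4
Step 3: series reduction of M6, M7
Step 4: collapse the loop (M5 forward, (M6*M7) return)
Step 5: multiply M1, [(M2+M3)/(1+(M2+M3)*M4)], [M5/(1+M5*(M6*M7))] (series)
Step 4 collapses a feedback group.

Hence the answer: feedback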